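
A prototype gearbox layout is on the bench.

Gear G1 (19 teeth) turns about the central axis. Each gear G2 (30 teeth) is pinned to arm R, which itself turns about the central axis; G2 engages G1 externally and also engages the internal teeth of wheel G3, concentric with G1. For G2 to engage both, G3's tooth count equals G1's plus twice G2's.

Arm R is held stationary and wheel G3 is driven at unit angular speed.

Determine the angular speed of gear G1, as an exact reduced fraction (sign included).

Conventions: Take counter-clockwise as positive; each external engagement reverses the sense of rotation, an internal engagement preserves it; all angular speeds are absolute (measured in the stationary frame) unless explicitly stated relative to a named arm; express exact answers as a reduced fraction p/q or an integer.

-79/19

class = planetary set [G3 = 19+2·30 = 79; Willis about the carrier]
ring teeth: 19 + 2·30 = 79
19(ω_sun−ω_arm) = −79(ω_ring−ω_arm),  ω_arm = 0, ω_ring = 1
ω_sun = 0 − (79/19)(1−0) = -79/19
exact speed ratio = -79/19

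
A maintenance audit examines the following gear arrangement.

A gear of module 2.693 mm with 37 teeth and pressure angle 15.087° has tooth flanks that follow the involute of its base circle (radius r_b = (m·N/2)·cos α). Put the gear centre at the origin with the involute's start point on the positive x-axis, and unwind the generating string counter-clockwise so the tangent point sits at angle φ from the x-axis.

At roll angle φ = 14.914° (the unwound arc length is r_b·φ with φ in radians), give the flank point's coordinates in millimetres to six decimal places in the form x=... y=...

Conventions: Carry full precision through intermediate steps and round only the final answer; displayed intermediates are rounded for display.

recognized (one wheel, involute flank): single-mesh tooth geometry, m = 2.693, N = 37
pitch radius r_p = m·N/2 = 2.693·37/2 = 49.820500
base radius r_b = r_p·cos α = 49.820500·cos 15.087° = 48.103273
roll angle φ = 14.914° = 0.26029840 rad
x = r_b·(cos φ + φ·sin φ) = 49.705397
y = r_b·(sin φ − φ·cos φ) = 0.280881

x=49.705397 y=0.280881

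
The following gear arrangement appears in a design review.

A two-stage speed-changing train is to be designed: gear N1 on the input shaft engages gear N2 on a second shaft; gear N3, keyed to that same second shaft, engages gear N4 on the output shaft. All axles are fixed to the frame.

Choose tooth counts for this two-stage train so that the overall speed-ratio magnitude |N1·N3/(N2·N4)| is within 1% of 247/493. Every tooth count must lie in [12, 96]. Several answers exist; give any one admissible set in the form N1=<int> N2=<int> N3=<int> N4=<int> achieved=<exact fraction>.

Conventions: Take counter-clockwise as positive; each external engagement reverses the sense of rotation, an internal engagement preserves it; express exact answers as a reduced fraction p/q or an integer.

2-stage fixed-axis compound train for ratio 247/493
target = 247/493 in lowest terms: an exact hit needs N1·N3 = k·247 and N2·N4 = k·493 for one integer k, every count in [12, 96]; additionally prefer no 1:1 stage (N1 ≠ N2, N3 ≠ N4)
k = 1: N1·N3 = 247 = 13·19, N2·N4 = 493 = 17·29
achieved = 13·19/(17·29) = 247/493; |achieved − target| = 0 ≤ 247/49300 ✓

N1=13 N2=17 N3=19 N4=29 achieved=247/493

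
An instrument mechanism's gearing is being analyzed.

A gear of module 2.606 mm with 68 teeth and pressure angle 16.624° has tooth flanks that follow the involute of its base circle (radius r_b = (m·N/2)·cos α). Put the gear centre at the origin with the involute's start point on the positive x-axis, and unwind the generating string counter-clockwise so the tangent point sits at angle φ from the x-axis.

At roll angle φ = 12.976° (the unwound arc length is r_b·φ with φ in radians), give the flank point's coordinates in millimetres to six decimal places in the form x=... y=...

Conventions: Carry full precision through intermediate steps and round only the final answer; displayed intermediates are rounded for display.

x=87.050058 y=0.327051

topology: single-mesh involute geometry — m = 2.606, N = 68
pitch radius r_p = m·N/2 = 2.606·68/2 = 88.604000
base radius r_b = r_p·cos α = 88.604000·cos 16.624° = 84.900603
roll angle φ = 12.976° = 0.22647392 rad
x = r_b·(cos φ + φ·sin φ) = 87.050058
y = r_b·(sin φ − φ·cos φ) = 0.327051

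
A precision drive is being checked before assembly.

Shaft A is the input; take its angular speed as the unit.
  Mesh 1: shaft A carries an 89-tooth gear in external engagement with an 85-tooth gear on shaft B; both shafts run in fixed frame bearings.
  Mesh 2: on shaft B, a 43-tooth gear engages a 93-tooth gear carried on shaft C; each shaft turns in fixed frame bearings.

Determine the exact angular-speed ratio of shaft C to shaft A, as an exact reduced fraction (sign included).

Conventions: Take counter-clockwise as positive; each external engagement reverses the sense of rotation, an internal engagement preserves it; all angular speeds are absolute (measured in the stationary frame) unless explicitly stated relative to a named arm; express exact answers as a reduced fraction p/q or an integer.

3827/7905

class = fixed-axis compound train [2 meshes; 2 ratios multiply, 2 sense flips]
mesh 1 [89T→85T]: running ratio 89/85, sense −
mesh 2 [43T→93T]: running ratio 3827/7905, sense +
ω_out/ω_in = 3827/7905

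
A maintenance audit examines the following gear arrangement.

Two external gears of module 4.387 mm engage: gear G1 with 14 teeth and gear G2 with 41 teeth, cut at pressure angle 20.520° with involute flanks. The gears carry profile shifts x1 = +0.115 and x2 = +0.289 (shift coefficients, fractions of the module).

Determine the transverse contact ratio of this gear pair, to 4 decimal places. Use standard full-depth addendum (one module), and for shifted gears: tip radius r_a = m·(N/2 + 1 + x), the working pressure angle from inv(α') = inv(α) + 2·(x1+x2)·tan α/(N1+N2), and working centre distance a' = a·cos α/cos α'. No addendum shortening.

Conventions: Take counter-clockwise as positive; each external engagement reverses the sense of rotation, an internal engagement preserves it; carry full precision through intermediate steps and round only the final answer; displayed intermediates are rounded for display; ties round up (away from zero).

recognized (one external pair, fixed centres): single-mesh tooth geometry, m = 4.387, N1 = 14, N2 = 41
base radii: r_b1 = 28.760510, r_b2 = 84.227209
tip radii: r_a1 = 35.600505, r_a2 = 95.588343
inv(α') = inv(20.520°) + 2·(+0.115+0.289)·tan α/(14+41) = 0.02163958  ⇒  α' = 22.54169°
a' = a·cos α / cos α' = 120.6425·cos 20.520°/cos 22.54169° = 122.333930
action lengths: √(r_a1²−r_b1²) = 20.981635, √(r_a2²−r_b2²) = 45.198546
base pitch p_b = π·m·cos α = 12.907687
CR = (20.981635 + 45.198546 − 122.333930·sin 22.54169°)/12.907687 = 1.493899
contact ratio ≈ 1.4939

1.4939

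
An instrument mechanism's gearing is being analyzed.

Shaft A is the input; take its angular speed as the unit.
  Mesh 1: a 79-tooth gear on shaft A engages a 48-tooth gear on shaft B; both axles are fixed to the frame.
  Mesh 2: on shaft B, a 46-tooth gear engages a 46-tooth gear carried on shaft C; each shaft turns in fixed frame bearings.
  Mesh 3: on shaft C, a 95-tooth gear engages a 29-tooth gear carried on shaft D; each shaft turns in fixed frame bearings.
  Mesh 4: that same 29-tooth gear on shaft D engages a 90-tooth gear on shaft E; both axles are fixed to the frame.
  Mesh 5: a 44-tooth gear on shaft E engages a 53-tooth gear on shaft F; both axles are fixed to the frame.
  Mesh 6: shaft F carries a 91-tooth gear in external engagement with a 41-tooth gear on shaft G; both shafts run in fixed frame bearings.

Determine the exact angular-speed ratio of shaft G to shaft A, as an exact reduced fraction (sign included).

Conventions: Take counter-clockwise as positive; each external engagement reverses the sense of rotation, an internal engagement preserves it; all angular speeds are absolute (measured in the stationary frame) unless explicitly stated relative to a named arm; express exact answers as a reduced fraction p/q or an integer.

class = fixed-axis compound train [6 meshes; 6 ratios multiply, 6 sense flips]
mesh 1 [79T→48T]: running ratio 79/48, sense −
mesh 2 [46T→46T]: running ratio 79/48, sense +
mesh 3 [95T→29T]: running ratio 7505/1392, sense −
mesh 4 [29T→90T]: running ratio 1501/864, sense +
mesh 5 [44T→53T]: running ratio 16511/11448, sense −
mesh 6 [91T→41T]: running ratio 1502501/469368, sense +
ω_out/ω_in = 1502501/469368

1502501/469368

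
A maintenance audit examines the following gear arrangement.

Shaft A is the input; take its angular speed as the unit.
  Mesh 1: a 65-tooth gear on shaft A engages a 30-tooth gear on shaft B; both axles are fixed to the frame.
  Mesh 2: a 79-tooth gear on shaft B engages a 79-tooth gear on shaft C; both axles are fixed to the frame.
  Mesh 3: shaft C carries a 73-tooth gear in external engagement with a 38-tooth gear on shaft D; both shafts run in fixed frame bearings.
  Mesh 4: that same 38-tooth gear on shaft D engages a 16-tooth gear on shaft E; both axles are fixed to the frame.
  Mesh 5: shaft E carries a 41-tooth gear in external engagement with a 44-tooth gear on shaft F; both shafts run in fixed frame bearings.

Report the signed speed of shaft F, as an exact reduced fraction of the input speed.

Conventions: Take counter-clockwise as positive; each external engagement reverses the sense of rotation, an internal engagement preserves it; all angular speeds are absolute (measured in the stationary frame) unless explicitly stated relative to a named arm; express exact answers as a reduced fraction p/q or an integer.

5-mesh fixed-axis compound train (all bearings frame-fixed)
mesh 1 [65T→30T]: |ω|/ω_in = 1×65/30 = 13/6, sense flips to −
mesh 2 [79T→79T]: |ω|/ω_in = (13/6)×79/79 = 13/6, sense flips to +
mesh 3 [73T→38T]: |ω|/ω_in = (13/6)×73/38 = 949/228, sense flips to −
mesh 4 [38T→16T]: |ω|/ω_in = (949/228)×38/16 = 949/96, sense flips to +
mesh 5 [41T→44T]: |ω|/ω_in = (949/96)×41/44 = 38909/4224, sense flips to −
signed output speed (× input speed) = -38909/4224

-38909/4224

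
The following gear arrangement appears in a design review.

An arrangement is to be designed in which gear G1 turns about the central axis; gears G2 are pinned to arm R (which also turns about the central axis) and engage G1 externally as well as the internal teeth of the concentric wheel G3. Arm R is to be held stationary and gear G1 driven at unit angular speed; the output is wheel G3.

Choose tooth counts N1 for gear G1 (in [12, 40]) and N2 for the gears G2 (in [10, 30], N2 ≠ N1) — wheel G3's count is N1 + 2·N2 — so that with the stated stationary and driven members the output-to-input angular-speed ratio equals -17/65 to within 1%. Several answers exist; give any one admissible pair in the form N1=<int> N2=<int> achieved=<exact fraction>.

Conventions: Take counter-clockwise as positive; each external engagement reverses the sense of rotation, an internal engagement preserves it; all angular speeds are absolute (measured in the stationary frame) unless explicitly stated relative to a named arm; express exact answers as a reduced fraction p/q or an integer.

topology: planetary set — design target -17/65, arm = carrier (Willis)
Willis with ω_arm = 0: ω_ring/ω_sun = −N1/N3; set equal to -17/65  ⇒  N3/N1 = −1/(-17/65) = 65/17
N3 = N1 + 2·N2  ⇒  N2/N1 = (N3/N1 − 1)/2 = (65/17 − 1)/2 = 24/17
smallest multiple with N1 ≥ 12 and N2 ≥ 10: k = 1  ⇒  N1 = 1·17 = 17, N2 = 1·24 = 24 (N1 ≤ 40, N2 ≤ 30, N2 ≠ N1 ✓), N3 = 17 + 2·24 = 65
check: −N1/N3 with N1 = 17, N3 = 65 gives -17/65; |achieved − target| = 0 ≤ 17/6500 ✓

N1=17 N2=24 achieved=-17/65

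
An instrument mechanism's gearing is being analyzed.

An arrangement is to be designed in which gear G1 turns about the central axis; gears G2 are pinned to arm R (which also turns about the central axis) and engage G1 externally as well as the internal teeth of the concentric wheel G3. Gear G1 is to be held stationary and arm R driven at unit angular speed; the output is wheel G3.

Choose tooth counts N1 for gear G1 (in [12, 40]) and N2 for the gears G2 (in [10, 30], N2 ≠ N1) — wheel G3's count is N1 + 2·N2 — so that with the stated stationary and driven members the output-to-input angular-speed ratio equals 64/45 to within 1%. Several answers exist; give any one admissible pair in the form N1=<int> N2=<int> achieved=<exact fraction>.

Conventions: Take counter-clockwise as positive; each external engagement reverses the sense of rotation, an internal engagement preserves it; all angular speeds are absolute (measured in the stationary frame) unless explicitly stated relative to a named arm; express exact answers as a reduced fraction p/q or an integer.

topology: planetary set — design target 64/45, arm = carrier (Willis)
Willis with ω_sun = 0: ω_ring/ω_arm = (N1+N3)/N3; set equal to 64/45  ⇒  N3/N1 = 1/(64/45 − 1) = 45/19
N3 = N1 + 2·N2  ⇒  N2/N1 = (N3/N1 − 1)/2 = (45/19 − 1)/2 = 13/19
smallest multiple with N1 ≥ 12 and N2 ≥ 10: k = 1  ⇒  N1 = 1·19 = 19, N2 = 1·13 = 13 (N1 ≤ 40, N2 ≤ 30, N2 ≠ N1 ✓), N3 = 19 + 2·13 = 45
check: (N1+N3)/N3 with N1 = 19, N3 = 45 gives 64/45; |achieved − target| = 0 ≤ 16/1125 ✓

N1=19 N2=13 achieved=64/45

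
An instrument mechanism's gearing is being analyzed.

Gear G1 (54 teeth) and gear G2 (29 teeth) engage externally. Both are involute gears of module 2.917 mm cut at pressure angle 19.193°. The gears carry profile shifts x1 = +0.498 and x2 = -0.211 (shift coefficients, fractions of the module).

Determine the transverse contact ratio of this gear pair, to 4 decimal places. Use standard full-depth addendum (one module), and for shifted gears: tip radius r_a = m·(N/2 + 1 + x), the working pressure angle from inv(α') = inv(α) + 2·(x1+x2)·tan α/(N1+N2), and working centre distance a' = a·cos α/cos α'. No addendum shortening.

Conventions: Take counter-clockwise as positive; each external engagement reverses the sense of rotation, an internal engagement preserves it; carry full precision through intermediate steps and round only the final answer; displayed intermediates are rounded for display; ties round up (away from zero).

1.7031

class = single-mesh tooth geometry [involute pair 54T × 29T, m = 2.917]
base radii: r_b1 = 74.381302, r_b2 = 39.945514
tip radii: r_a1 = 83.128666, r_a2 = 44.598013
inv(α') = inv(19.193°) + 2·(+0.498-0.211)·tan α/(54+29) = 0.01552616  ⇒  α' = 20.26508°
a' = a·cos α / cos α' = 121.0555·cos 19.193°/cos 20.26508° = 121.870582
action lengths: √(r_a1²−r_b1²) = 37.118687, √(r_a2²−r_b2²) = 19.832767
base pitch p_b = π·m·cos α = 8.654658
CR = (37.118687 + 19.832767 − 121.870582·sin 20.26508°)/8.654658 = 1.703114
contact ratio ≈ 1.7031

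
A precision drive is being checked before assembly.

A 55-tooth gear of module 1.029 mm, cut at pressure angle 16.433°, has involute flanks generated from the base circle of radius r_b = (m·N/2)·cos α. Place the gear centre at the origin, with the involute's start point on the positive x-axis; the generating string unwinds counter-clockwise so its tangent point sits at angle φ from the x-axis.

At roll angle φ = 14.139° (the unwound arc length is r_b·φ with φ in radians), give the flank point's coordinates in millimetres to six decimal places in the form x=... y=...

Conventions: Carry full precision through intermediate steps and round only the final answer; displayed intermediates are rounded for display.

x=27.955455 y=0.135131

recognized (one wheel, involute flank): single-mesh tooth geometry, m = 1.029, N = 55
pitch radius r_p = m·N/2 = 1.029·55/2 = 28.297500
base radius r_b = r_p·cos α = 28.297500·cos 16.433° = 27.141581
roll angle φ = 14.139° = 0.24677210 rad
x = r_b·(cos φ + φ·sin φ) = 27.955455
y = r_b·(sin φ − φ·cos φ) = 0.135131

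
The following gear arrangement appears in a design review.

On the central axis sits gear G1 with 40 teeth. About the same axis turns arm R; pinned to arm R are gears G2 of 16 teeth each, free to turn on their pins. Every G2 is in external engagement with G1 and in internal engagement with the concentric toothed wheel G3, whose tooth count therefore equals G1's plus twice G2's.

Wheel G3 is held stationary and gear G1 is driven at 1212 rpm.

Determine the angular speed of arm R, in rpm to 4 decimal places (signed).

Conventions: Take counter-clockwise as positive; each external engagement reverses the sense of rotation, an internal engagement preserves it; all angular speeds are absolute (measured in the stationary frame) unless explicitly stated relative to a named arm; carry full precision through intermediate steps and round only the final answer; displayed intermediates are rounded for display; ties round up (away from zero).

+432.8571 rpm

recognized (axles ride arm R): planetary set, 40/16/72 teeth
normalise by the input: solve with ω_sun = 1, then scale by 1212 rpm
ring teeth: 40 + 2·16 = 72
40(ω_sun−ω_arm) = −72(ω_ring−ω_arm),  ω_ring = 0, ω_sun = 1
40(1−ω_arm) = −72(0−ω_arm)  ⇒  112·ω_arm = 40  ⇒  ω_arm = 5/14
scale: ω_arm = 5/14 × 1212 rpm = +432.8571 rpm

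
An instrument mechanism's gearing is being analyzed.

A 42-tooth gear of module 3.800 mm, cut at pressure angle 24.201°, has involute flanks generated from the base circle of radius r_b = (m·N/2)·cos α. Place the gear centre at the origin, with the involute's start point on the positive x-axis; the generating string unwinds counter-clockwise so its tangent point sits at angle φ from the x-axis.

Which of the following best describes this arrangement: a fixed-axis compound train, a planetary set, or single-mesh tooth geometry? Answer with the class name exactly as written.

single-mesh involute tooth geometry (42T wheel at module 3.800)
classification: single-mesh tooth geometry

single-mesh tooth geometry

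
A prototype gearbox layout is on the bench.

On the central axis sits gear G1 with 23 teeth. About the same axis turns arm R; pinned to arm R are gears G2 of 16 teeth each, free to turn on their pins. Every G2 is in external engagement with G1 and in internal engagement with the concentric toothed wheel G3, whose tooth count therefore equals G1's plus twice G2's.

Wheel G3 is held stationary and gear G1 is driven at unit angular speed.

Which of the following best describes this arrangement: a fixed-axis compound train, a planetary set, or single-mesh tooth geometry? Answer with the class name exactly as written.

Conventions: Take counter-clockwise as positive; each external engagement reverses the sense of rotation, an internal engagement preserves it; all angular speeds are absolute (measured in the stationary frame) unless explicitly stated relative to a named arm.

class = planetary set [G3 = 23+2·16 = 55; Willis about the carrier]
classification: planetary set

planetary set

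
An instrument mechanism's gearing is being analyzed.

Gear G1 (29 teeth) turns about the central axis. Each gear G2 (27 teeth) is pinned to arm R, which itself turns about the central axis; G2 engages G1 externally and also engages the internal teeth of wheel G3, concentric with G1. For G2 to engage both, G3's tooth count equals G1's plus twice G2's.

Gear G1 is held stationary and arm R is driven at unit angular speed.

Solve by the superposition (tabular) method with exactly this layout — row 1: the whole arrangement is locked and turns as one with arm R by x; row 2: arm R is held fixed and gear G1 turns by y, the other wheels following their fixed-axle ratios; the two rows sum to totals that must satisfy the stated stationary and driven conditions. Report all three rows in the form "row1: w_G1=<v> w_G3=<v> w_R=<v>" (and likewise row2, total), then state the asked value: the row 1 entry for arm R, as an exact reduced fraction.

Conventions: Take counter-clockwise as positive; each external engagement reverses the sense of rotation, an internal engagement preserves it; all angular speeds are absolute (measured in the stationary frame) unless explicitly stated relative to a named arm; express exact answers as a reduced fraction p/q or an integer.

topology: planetary set — G1 29T / G2 27T / G3 83T, arm = carrier (Willis)
row 1 — lock + rotate with arm: ω_sun = ω_ring = ω_arm = x
row 2 — arm fixed, fixed-axis ratios: sun y, ring −(29/83)·y, arm 0
boundary: total ω_sun = x + y = 0 and total ω_arm = x = 1  ⇒  y = -1, x = 1
row 2 ring = −(29/83)·(-1) = 29/83
totals (row 1 + row 2): sun 1 + (-1) = 0, ring 1 + 29/83 = 112/83, arm 1 + 0 = 1
asked cell (row1, arm) = 1

row1: w_G1=1 w_G3=1 w_R=1
row2: w_G1=-1 w_G3=29/83 w_R=0
total: w_G1=0 w_G3=112/83 w_R=1
asked value: 1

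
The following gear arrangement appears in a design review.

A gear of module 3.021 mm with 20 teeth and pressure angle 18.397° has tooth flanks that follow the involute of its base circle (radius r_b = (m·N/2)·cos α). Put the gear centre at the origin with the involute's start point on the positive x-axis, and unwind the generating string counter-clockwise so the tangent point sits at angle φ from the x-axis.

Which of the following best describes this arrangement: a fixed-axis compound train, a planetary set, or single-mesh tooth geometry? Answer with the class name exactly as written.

topology: single-mesh involute geometry — m = 3.021, N = 20
classification: single-mesh tooth geometry

single-mesh tooth geometry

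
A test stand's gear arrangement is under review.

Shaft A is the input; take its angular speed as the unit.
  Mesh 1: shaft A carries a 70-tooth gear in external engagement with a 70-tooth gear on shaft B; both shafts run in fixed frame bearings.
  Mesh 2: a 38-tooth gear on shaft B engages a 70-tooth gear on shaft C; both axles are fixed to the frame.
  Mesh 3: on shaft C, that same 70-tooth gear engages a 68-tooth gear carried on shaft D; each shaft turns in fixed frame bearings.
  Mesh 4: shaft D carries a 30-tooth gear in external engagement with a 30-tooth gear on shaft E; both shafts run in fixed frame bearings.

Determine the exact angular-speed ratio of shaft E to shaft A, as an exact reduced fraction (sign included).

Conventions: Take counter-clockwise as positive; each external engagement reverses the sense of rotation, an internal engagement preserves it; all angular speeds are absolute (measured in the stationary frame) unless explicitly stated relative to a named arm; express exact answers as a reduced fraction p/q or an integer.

19/34

class = fixed-axis compound train [4 meshes; 4 ratios multiply, 4 sense flips]
mesh 1 [70T→70T]: running ratio 1, sense −
mesh 2 [38T→70T]: running ratio 19/35, sense +
mesh 3 [70T→68T]: running ratio 19/34, sense −
mesh 4 [30T→30T]: running ratio 19/34, sense +
ω_out/ω_in = 19/34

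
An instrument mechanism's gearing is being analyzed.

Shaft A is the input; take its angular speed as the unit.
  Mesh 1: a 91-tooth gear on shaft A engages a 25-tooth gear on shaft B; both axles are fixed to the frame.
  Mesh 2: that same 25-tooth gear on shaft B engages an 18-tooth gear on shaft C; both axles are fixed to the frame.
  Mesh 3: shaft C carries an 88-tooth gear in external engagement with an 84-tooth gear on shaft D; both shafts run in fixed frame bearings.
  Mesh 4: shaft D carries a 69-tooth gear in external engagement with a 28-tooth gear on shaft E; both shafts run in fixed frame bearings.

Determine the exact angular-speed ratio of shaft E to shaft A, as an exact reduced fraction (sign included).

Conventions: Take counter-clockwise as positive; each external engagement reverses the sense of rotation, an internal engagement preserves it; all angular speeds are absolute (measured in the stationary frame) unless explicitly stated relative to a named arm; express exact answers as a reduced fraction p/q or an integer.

3289/252

class = fixed-axis compound train [4 meshes; 4 ratios multiply, 4 sense flips]
mesh 1 [91T→25T]: running ratio 91/25, sense −
mesh 2 [25T→18T]: running ratio 91/18, sense +
mesh 3 [88T→84T]: running ratio 143/27, sense −
mesh 4 [69T→28T]: running ratio 3289/252, sense +
ω_out/ω_in = 3289/252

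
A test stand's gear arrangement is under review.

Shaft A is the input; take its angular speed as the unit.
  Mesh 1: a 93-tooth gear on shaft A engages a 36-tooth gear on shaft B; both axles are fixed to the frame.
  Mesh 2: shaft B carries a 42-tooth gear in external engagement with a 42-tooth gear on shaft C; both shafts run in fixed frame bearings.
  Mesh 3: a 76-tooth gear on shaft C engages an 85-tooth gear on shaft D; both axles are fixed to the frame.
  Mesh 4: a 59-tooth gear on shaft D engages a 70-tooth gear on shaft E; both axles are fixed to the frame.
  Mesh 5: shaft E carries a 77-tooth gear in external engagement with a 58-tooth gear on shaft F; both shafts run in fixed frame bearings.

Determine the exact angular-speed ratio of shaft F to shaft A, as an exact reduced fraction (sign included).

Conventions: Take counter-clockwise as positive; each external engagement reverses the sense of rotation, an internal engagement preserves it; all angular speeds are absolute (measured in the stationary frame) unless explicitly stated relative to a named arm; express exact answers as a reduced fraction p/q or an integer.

-382261/147900

class = fixed-axis compound train [5 meshes; 5 ratios multiply, 5 sense flips]
mesh 1 [93T→36T]: running ratio 31/12, sense −
mesh 2 [42T→42T]: running ratio 31/12, sense +
mesh 3 [76T→85T]: running ratio 589/255, sense −
mesh 4 [59T→70T]: running ratio 34751/17850, sense +
mesh 5 [77T→58T]: running ratio 382261/147900, sense −
ω_out/ω_in = -382261/147900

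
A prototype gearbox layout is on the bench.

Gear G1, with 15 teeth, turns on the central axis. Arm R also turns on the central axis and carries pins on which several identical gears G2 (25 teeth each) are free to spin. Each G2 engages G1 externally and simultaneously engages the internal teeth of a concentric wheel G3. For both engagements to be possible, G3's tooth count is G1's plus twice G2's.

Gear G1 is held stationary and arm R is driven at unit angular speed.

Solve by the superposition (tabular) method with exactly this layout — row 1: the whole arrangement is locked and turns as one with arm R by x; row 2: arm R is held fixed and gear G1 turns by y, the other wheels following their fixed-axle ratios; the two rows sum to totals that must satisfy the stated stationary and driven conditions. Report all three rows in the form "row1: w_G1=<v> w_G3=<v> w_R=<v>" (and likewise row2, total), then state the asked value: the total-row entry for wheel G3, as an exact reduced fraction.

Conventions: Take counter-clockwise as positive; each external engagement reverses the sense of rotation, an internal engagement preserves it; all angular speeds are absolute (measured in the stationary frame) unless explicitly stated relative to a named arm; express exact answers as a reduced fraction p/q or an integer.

planetary set (15T centre, 25T on arm, 65T internal) — Willis relation
row 1 (train locked, turned with arm): all members turn x
row 2: sun turns y, ring = −(15/65)·y, arm 0
boundary: total ω_sun = x + y = 0 and total ω_arm = x = 1  ⇒  y = -1, x = 1
row 2 ring = −(15/65)·(-1) = 3/13
totals (row 1 + row 2): sun 1 + (-1) = 0, ring 1 + 3/13 = 16/13, arm 1 + 0 = 1
asked cell (total, ring) = 16/13

row1: w_G1=1 w_G3=1 w_R=1
row2: w_G1=-1 w_G3=3/13 w_R=0
total: w_G1=0 w_G3=16/13 w_R=1
asked value: 16/13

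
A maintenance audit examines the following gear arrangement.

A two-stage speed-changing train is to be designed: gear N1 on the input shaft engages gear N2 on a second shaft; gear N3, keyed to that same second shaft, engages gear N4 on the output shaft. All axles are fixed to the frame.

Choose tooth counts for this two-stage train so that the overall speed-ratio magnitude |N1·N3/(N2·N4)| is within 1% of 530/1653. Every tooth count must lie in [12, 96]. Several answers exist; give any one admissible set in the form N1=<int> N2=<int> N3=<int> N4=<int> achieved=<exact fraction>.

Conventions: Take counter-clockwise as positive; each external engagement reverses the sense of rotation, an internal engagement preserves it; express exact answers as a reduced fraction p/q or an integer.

class = fixed-axis compound train [2-stage, 530/1653 wanted]
target = 530/1653 in lowest terms: an exact hit needs N1·N3 = k·530 and N2·N4 = k·1653 for one integer k, every count in [12, 96]; additionally prefer no 1:1 stage (N1 ≠ N2, N3 ≠ N4)
k = 1: no 1:1-free in-range split of k·530 and k·1653 into factor pairs; take k = 2
k = 2: N1·N3 = 1060 = 20·53, N2·N4 = 3306 = 38·87
achieved = 20·53/(38·87) = 530/1653; |achieved − target| = 0 ≤ 53/16530 ✓

N1=20 N2=38 N3=53 N4=87 achieved=530/1653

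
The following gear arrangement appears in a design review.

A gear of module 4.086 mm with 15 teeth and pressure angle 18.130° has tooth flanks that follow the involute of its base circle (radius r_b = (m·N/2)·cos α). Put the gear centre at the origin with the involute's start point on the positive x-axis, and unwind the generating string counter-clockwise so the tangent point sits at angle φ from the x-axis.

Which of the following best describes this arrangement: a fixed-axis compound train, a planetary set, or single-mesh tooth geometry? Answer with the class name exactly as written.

single-mesh tooth geometry

class = single-mesh tooth geometry [base-circle involute, m = 4.086, 15T]
classification: single-mesh tooth geometry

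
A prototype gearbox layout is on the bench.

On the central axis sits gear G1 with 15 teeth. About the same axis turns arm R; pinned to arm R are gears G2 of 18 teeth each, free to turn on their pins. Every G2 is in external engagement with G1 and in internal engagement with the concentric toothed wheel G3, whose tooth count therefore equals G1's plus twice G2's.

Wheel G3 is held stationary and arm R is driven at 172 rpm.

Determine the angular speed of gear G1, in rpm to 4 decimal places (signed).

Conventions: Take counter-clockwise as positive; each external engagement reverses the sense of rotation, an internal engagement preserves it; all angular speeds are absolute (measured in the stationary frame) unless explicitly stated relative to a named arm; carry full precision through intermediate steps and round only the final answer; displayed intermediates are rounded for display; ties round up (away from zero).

+756.8000 rpm

recognized (axles ride arm R): planetary set, 15/18/51 teeth
normalise by the input: solve with ω_arm = 1, then scale by 172 rpm
ring teeth: 15 + 2·18 = 51
15(ω_sun−ω_arm) = −51(ω_ring−ω_arm),  ω_ring = 0, ω_arm = 1
ω_sun = 1 − (51/15)(0−1) = 22/5
scale: ω_sun = 22/5 × 172 rpm = +756.8000 rpm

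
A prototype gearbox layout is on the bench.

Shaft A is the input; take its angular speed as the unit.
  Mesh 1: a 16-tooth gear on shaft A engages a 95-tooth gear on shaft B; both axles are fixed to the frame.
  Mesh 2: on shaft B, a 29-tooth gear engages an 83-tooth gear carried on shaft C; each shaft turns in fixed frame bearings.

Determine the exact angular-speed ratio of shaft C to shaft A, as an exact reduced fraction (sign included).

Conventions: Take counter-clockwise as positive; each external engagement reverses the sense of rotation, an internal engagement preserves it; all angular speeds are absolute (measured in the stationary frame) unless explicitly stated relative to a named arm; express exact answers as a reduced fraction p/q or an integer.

class = fixed-axis compound train [2 meshes; 2 ratios multiply, 2 sense flips]
mesh 1 [16T→95T]: running ratio 16/95, sense −
mesh 2 [29T→83T]: running ratio 464/7885, sense +
ω_out/ω_in = 464/7885

464/7885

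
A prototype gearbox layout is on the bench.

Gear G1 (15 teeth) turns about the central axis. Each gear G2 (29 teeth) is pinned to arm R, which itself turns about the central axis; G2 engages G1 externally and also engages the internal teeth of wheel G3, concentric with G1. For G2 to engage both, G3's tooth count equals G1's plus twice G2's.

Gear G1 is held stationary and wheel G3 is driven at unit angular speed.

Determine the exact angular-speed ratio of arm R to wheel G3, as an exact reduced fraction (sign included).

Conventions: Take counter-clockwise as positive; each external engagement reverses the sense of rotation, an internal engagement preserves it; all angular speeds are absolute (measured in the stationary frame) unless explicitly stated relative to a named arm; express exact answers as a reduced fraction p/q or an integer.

topology: planetary set — G1 15T / G2 29T / G3 73T, arm = carrier (Willis)
ring teeth: 15 + 2·29 = 73
15(ω_sun−ω_arm) = −73(ω_ring−ω_arm),  ω_sun = 0, ω_ring = 1
15(0−ω_arm) = −73(1−ω_arm)  ⇒  88·ω_arm = 73  ⇒  ω_arm = 73/88
ω_out/ω_in = 73/88

73/88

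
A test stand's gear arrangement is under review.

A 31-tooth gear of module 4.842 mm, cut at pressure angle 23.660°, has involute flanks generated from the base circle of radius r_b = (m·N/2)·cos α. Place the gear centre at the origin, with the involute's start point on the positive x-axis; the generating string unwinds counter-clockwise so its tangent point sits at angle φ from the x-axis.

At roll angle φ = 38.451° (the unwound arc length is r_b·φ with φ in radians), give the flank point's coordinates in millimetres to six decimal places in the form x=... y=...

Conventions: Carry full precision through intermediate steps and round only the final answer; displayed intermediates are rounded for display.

single-mesh involute tooth geometry (31T wheel at module 4.842)
pitch radius r_p = m·N/2 = 4.842·31/2 = 75.051000
base radius r_b = r_p·cos α = 75.051000·cos 23.660° = 68.742437
roll angle φ = 38.451° = 0.67109655 rad
x = r_b·(cos φ + φ·sin φ) = 82.522433
y = r_b·(sin φ − φ·cos φ) = 6.618686

x=82.522433 y=6.618686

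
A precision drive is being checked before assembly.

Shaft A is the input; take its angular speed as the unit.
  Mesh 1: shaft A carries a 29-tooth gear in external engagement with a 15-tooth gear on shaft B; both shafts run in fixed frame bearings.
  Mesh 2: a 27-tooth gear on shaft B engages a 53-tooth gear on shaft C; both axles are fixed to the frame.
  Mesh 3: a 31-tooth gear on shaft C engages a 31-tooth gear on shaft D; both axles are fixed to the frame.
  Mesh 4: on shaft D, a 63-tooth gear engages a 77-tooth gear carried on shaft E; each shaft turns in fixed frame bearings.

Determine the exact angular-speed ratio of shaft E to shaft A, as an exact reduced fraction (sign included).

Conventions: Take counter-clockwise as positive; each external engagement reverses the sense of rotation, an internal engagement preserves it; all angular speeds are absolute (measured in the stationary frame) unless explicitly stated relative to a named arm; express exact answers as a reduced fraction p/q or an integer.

2349/2915

class = fixed-axis compound train [4 meshes; 4 ratios multiply, 4 sense flips]
mesh 1 [29T→15T]: running ratio 29/15, sense −
mesh 2 [27T→53T]: running ratio 261/265, sense +
mesh 3 [31T→31T]: running ratio 261/265, sense −
mesh 4 [63T→77T]: running ratio 2349/2915, sense +
ω_out/ω_in = 2349/2915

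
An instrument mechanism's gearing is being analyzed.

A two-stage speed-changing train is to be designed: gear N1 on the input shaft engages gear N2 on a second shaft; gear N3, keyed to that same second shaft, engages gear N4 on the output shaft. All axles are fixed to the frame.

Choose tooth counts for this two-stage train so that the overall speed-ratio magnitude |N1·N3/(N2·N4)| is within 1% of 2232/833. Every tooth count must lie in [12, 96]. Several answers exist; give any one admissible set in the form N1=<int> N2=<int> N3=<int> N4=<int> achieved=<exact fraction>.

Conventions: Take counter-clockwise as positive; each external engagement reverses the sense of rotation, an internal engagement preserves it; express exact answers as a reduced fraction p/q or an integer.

N1=24 N2=17 N3=93 N4=49 achieved=2232/833

2-stage fixed-axis compound train for ratio 2232/833
target = 2232/833 in lowest terms: an exact hit needs N1·N3 = k·2232 and N2·N4 = k·833 for one integer k, every count in [12, 96]; additionally prefer no 1:1 stage (N1 ≠ N2, N3 ≠ N4)
k = 1: N1·N3 = 2232 = 24·93, N2·N4 = 833 = 17·49
achieved = 24·93/(17·49) = 2232/833; |achieved − target| = 0 ≤ 558/20825 ✓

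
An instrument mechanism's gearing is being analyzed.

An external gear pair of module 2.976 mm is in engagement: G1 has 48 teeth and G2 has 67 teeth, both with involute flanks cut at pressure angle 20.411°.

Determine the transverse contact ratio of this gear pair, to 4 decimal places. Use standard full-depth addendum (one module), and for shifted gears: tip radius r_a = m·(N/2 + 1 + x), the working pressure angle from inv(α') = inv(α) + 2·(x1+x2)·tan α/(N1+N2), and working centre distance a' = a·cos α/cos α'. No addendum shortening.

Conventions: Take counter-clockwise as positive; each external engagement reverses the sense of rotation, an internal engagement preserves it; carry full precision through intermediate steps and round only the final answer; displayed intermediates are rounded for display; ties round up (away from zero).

1.7520

recognized (one external pair, fixed centres): single-mesh tooth geometry, m = 2.976, N1 = 48, N2 = 67
base radii: r_b1 = 66.939648, r_b2 = 93.436592
tip radii: r_a1 = 74.400000, r_a2 = 102.672000
no profile shift: α' = α, a' = a
action lengths: √(r_a1²−r_b1²) = 32.472197, √(r_a2²−r_b2²) = 42.557525
base pitch p_b = π·m·cos α = 8.762379
CR = (32.472197 + 42.557525 − 171.120000·sin 20.41100°)/8.762379 = 1.751954
contact ratio ≈ 1.7520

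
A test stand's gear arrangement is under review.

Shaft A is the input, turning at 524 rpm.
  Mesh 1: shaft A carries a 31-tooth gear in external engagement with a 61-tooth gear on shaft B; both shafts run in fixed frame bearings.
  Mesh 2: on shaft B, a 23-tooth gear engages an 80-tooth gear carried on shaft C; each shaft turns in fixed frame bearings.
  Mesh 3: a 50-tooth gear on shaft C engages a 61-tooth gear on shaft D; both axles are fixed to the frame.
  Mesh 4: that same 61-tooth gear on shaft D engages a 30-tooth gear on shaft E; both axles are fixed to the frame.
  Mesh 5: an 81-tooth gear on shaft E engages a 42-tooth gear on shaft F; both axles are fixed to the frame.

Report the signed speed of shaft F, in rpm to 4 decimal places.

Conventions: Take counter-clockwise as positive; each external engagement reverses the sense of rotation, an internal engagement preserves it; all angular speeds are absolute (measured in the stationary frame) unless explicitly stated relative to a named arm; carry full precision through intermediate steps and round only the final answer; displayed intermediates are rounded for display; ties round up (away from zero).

-246.0852 rpm

topology: fixed-axis compound train — 5 meshes, A→F
mesh 1 [31T→61T]: ω = 524.0000×31/61 = 266.2951 rpm, sense flips to −
mesh 2 [23T→80T]: ω = 266.2951×23/80 = 76.5598 rpm, sense flips to +
mesh 3 [50T→61T]: ω = 76.5598×50/61 = 62.7540 rpm, sense flips to −
mesh 4 [61T→30T]: ω = 62.7540×61/30 = 127.5997 rpm, sense flips to +
mesh 5 [81T→42T]: ω = 127.5997×81/42 = 246.0852 rpm, sense flips to −
signed output speed = -246.0852 rpm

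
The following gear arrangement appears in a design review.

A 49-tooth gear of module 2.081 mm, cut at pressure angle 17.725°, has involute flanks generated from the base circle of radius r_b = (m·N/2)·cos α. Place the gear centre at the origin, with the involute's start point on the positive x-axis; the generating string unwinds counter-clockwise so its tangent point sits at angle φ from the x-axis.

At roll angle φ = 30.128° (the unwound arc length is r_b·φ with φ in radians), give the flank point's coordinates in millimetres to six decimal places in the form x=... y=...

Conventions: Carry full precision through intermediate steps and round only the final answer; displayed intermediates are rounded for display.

recognized (one wheel, involute flank): single-mesh tooth geometry, m = 2.081, N = 49
pitch radius r_p = m·N/2 = 2.081·49/2 = 50.984500
base radius r_b = r_p·cos α = 50.984500·cos 17.725° = 48.564201
roll angle φ = 30.128° = 0.52583280 rad
x = r_b·(cos φ + φ·sin φ) = 54.821179
y = r_b·(sin φ − φ·cos φ) = 2.289190

x=54.821179 y=2.289190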